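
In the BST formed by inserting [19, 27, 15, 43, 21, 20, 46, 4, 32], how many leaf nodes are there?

Tree built from: [19, 27, 15, 43, 21, 20, 46, 4, 32]
Tree (level-order array): [19, 15, 27, 4, None, 21, 43, None, None, 20, None, 32, 46]
Rule: A leaf has 0 children.
Per-node child counts:
  node 19: 2 child(ren)
  node 15: 1 child(ren)
  node 4: 0 child(ren)
  node 27: 2 child(ren)
  node 21: 1 child(ren)
  node 20: 0 child(ren)
  node 43: 2 child(ren)
  node 32: 0 child(ren)
  node 46: 0 child(ren)
Matching nodes: [4, 20, 32, 46]
Count of leaf nodes: 4


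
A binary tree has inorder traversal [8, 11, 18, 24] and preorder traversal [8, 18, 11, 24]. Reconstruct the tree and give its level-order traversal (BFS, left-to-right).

Inorder:  [8, 11, 18, 24]
Preorder: [8, 18, 11, 24]
Algorithm: preorder visits root first, so consume preorder in order;
for each root, split the current inorder slice at that value into
left-subtree inorder and right-subtree inorder, then recurse.
Recursive splits:
  root=8; inorder splits into left=[], right=[11, 18, 24]
  root=18; inorder splits into left=[11], right=[24]
  root=11; inorder splits into left=[], right=[]
  root=24; inorder splits into left=[], right=[]
Reconstructed level-order: [8, 18, 11, 24]


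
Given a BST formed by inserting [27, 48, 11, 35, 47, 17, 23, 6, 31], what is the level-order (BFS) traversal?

Tree insertion order: [27, 48, 11, 35, 47, 17, 23, 6, 31]
Tree (level-order array): [27, 11, 48, 6, 17, 35, None, None, None, None, 23, 31, 47]
BFS from the root, enqueuing left then right child of each popped node:
  queue [27] -> pop 27, enqueue [11, 48], visited so far: [27]
  queue [11, 48] -> pop 11, enqueue [6, 17], visited so far: [27, 11]
  queue [48, 6, 17] -> pop 48, enqueue [35], visited so far: [27, 11, 48]
  queue [6, 17, 35] -> pop 6, enqueue [none], visited so far: [27, 11, 48, 6]
  queue [17, 35] -> pop 17, enqueue [23], visited so far: [27, 11, 48, 6, 17]
  queue [35, 23] -> pop 35, enqueue [31, 47], visited so far: [27, 11, 48, 6, 17, 35]
  queue [23, 31, 47] -> pop 23, enqueue [none], visited so far: [27, 11, 48, 6, 17, 35, 23]
  queue [31, 47] -> pop 31, enqueue [none], visited so far: [27, 11, 48, 6, 17, 35, 23, 31]
  queue [47] -> pop 47, enqueue [none], visited so far: [27, 11, 48, 6, 17, 35, 23, 31, 47]
Result: [27, 11, 48, 6, 17, 35, 23, 31, 47]


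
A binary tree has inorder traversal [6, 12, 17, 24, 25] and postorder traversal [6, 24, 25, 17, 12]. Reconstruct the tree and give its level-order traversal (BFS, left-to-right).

Inorder:   [6, 12, 17, 24, 25]
Postorder: [6, 24, 25, 17, 12]
Algorithm: postorder visits root last, so walk postorder right-to-left;
each value is the root of the current inorder slice — split it at that
value, recurse on the right subtree first, then the left.
Recursive splits:
  root=12; inorder splits into left=[6], right=[17, 24, 25]
  root=17; inorder splits into left=[], right=[24, 25]
  root=25; inorder splits into left=[24], right=[]
  root=24; inorder splits into left=[], right=[]
  root=6; inorder splits into left=[], right=[]
Reconstructed level-order: [12, 6, 17, 25, 24]


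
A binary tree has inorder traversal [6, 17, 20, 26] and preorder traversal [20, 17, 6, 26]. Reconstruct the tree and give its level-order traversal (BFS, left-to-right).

Inorder:  [6, 17, 20, 26]
Preorder: [20, 17, 6, 26]
Algorithm: preorder visits root first, so consume preorder in order;
for each root, split the current inorder slice at that value into
left-subtree inorder and right-subtree inorder, then recurse.
Recursive splits:
  root=20; inorder splits into left=[6, 17], right=[26]
  root=17; inorder splits into left=[6], right=[]
  root=6; inorder splits into left=[], right=[]
  root=26; inorder splits into left=[], right=[]
Reconstructed level-order: [20, 17, 26, 6]


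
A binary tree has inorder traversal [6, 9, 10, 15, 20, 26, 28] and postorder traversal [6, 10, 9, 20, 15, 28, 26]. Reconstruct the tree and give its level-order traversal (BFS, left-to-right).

Inorder:   [6, 9, 10, 15, 20, 26, 28]
Postorder: [6, 10, 9, 20, 15, 28, 26]
Algorithm: postorder visits root last, so walk postorder right-to-left;
each value is the root of the current inorder slice — split it at that
value, recurse on the right subtree first, then the left.
Recursive splits:
  root=26; inorder splits into left=[6, 9, 10, 15, 20], right=[28]
  root=28; inorder splits into left=[], right=[]
  root=15; inorder splits into left=[6, 9, 10], right=[20]
  root=20; inorder splits into left=[], right=[]
  root=9; inorder splits into left=[6], right=[10]
  root=10; inorder splits into left=[], right=[]
  root=6; inorder splits into left=[], right=[]
Reconstructed level-order: [26, 15, 28, 9, 20, 6, 10]


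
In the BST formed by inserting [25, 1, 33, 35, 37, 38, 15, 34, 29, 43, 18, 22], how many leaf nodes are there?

Tree built from: [25, 1, 33, 35, 37, 38, 15, 34, 29, 43, 18, 22]
Tree (level-order array): [25, 1, 33, None, 15, 29, 35, None, 18, None, None, 34, 37, None, 22, None, None, None, 38, None, None, None, 43]
Rule: A leaf has 0 children.
Per-node child counts:
  node 25: 2 child(ren)
  node 1: 1 child(ren)
  node 15: 1 child(ren)
  node 18: 1 child(ren)
  node 22: 0 child(ren)
  node 33: 2 child(ren)
  node 29: 0 child(ren)
  node 35: 2 child(ren)
  node 34: 0 child(ren)
  node 37: 1 child(ren)
  node 38: 1 child(ren)
  node 43: 0 child(ren)
Matching nodes: [22, 29, 34, 43]
Count of leaf nodes: 4


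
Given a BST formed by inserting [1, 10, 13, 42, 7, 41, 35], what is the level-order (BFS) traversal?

Tree insertion order: [1, 10, 13, 42, 7, 41, 35]
Tree (level-order array): [1, None, 10, 7, 13, None, None, None, 42, 41, None, 35]
BFS from the root, enqueuing left then right child of each popped node:
  queue [1] -> pop 1, enqueue [10], visited so far: [1]
  queue [10] -> pop 10, enqueue [7, 13], visited so far: [1, 10]
  queue [7, 13] -> pop 7, enqueue [none], visited so far: [1, 10, 7]
  queue [13] -> pop 13, enqueue [42], visited so far: [1, 10, 7, 13]
  queue [42] -> pop 42, enqueue [41], visited so far: [1, 10, 7, 13, 42]
  queue [41] -> pop 41, enqueue [35], visited so far: [1, 10, 7, 13, 42, 41]
  queue [35] -> pop 35, enqueue [none], visited so far: [1, 10, 7, 13, 42, 41, 35]
Result: [1, 10, 7, 13, 42, 41, 35]


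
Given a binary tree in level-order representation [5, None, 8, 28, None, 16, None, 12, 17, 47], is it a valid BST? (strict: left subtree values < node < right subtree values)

Level-order array: [5, None, 8, 28, None, 16, None, 12, 17, 47]
Validate using subtree bounds (lo, hi): at each node, require lo < value < hi,
then recurse left with hi=value and right with lo=value.
Preorder trace (stopping at first violation):
  at node 5 with bounds (-inf, +inf): OK
  at node 8 with bounds (5, +inf): OK
  at node 28 with bounds (5, 8): VIOLATION
Node 28 violates its bound: not (5 < 28 < 8).
Result: Not a valid BST


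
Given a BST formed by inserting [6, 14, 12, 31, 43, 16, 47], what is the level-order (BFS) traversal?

Tree insertion order: [6, 14, 12, 31, 43, 16, 47]
Tree (level-order array): [6, None, 14, 12, 31, None, None, 16, 43, None, None, None, 47]
BFS from the root, enqueuing left then right child of each popped node:
  queue [6] -> pop 6, enqueue [14], visited so far: [6]
  queue [14] -> pop 14, enqueue [12, 31], visited so far: [6, 14]
  queue [12, 31] -> pop 12, enqueue [none], visited so far: [6, 14, 12]
  queue [31] -> pop 31, enqueue [16, 43], visited so far: [6, 14, 12, 31]
  queue [16, 43] -> pop 16, enqueue [none], visited so far: [6, 14, 12, 31, 16]
  queue [43] -> pop 43, enqueue [47], visited so far: [6, 14, 12, 31, 16, 43]
  queue [47] -> pop 47, enqueue [none], visited so far: [6, 14, 12, 31, 16, 43, 47]
Result: [6, 14, 12, 31, 16, 43, 47]


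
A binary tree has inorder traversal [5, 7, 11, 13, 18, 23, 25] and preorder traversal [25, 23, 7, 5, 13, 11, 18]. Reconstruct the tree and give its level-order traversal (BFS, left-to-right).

Inorder:  [5, 7, 11, 13, 18, 23, 25]
Preorder: [25, 23, 7, 5, 13, 11, 18]
Algorithm: preorder visits root first, so consume preorder in order;
for each root, split the current inorder slice at that value into
left-subtree inorder and right-subtree inorder, then recurse.
Recursive splits:
  root=25; inorder splits into left=[5, 7, 11, 13, 18, 23], right=[]
  root=23; inorder splits into left=[5, 7, 11, 13, 18], right=[]
  root=7; inorder splits into left=[5], right=[11, 13, 18]
  root=5; inorder splits into left=[], right=[]
  root=13; inorder splits into left=[11], right=[18]
  root=11; inorder splits into left=[], right=[]
  root=18; inorder splits into left=[], right=[]
Reconstructed level-order: [25, 23, 7, 5, 13, 11, 18]


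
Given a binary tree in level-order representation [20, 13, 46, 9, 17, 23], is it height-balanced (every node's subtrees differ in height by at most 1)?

Tree (level-order array): [20, 13, 46, 9, 17, 23]
Definition: a tree is height-balanced if, at every node, |h(left) - h(right)| <= 1 (empty subtree has height -1).
Bottom-up per-node check:
  node 9: h_left=-1, h_right=-1, diff=0 [OK], height=0
  node 17: h_left=-1, h_right=-1, diff=0 [OK], height=0
  node 13: h_left=0, h_right=0, diff=0 [OK], height=1
  node 23: h_left=-1, h_right=-1, diff=0 [OK], height=0
  node 46: h_left=0, h_right=-1, diff=1 [OK], height=1
  node 20: h_left=1, h_right=1, diff=0 [OK], height=2
All nodes satisfy the balance condition.
Result: Balanced


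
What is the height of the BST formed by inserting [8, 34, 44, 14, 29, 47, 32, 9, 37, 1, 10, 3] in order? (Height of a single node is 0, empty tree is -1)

Insertion order: [8, 34, 44, 14, 29, 47, 32, 9, 37, 1, 10, 3]
Tree (level-order array): [8, 1, 34, None, 3, 14, 44, None, None, 9, 29, 37, 47, None, 10, None, 32]
Compute height bottom-up (empty subtree = -1):
  height(3) = 1 + max(-1, -1) = 0
  height(1) = 1 + max(-1, 0) = 1
  height(10) = 1 + max(-1, -1) = 0
  height(9) = 1 + max(-1, 0) = 1
  height(32) = 1 + max(-1, -1) = 0
  height(29) = 1 + max(-1, 0) = 1
  height(14) = 1 + max(1, 1) = 2
  height(37) = 1 + max(-1, -1) = 0
  height(47) = 1 + max(-1, -1) = 0
  height(44) = 1 + max(0, 0) = 1
  height(34) = 1 + max(2, 1) = 3
  height(8) = 1 + max(1, 3) = 4
Height = 4


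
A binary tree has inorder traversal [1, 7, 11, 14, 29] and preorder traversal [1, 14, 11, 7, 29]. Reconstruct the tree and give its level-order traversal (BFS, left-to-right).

Inorder:  [1, 7, 11, 14, 29]
Preorder: [1, 14, 11, 7, 29]
Algorithm: preorder visits root first, so consume preorder in order;
for each root, split the current inorder slice at that value into
left-subtree inorder and right-subtree inorder, then recurse.
Recursive splits:
  root=1; inorder splits into left=[], right=[7, 11, 14, 29]
  root=14; inorder splits into left=[7, 11], right=[29]
  root=11; inorder splits into left=[7], right=[]
  root=7; inorder splits into left=[], right=[]
  root=29; inorder splits into left=[], right=[]
Reconstructed level-order: [1, 14, 11, 29, 7]


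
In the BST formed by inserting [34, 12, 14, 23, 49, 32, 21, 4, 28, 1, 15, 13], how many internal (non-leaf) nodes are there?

Tree built from: [34, 12, 14, 23, 49, 32, 21, 4, 28, 1, 15, 13]
Tree (level-order array): [34, 12, 49, 4, 14, None, None, 1, None, 13, 23, None, None, None, None, 21, 32, 15, None, 28]
Rule: An internal node has at least one child.
Per-node child counts:
  node 34: 2 child(ren)
  node 12: 2 child(ren)
  node 4: 1 child(ren)
  node 1: 0 child(ren)
  node 14: 2 child(ren)
  node 13: 0 child(ren)
  node 23: 2 child(ren)
  node 21: 1 child(ren)
  node 15: 0 child(ren)
  node 32: 1 child(ren)
  node 28: 0 child(ren)
  node 49: 0 child(ren)
Matching nodes: [34, 12, 4, 14, 23, 21, 32]
Count of internal (non-leaf) nodes: 7


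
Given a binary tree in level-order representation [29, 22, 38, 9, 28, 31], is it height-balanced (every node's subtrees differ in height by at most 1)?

Tree (level-order array): [29, 22, 38, 9, 28, 31]
Definition: a tree is height-balanced if, at every node, |h(left) - h(right)| <= 1 (empty subtree has height -1).
Bottom-up per-node check:
  node 9: h_left=-1, h_right=-1, diff=0 [OK], height=0
  node 28: h_left=-1, h_right=-1, diff=0 [OK], height=0
  node 22: h_left=0, h_right=0, diff=0 [OK], height=1
  node 31: h_left=-1, h_right=-1, diff=0 [OK], height=0
  node 38: h_left=0, h_right=-1, diff=1 [OK], height=1
  node 29: h_left=1, h_right=1, diff=0 [OK], height=2
All nodes satisfy the balance condition.
Result: Balanced


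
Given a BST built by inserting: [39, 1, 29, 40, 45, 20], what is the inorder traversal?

Tree insertion order: [39, 1, 29, 40, 45, 20]
Tree (level-order array): [39, 1, 40, None, 29, None, 45, 20]
Inorder traversal: [1, 20, 29, 39, 40, 45]


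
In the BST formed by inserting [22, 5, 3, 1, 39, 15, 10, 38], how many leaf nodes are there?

Tree built from: [22, 5, 3, 1, 39, 15, 10, 38]
Tree (level-order array): [22, 5, 39, 3, 15, 38, None, 1, None, 10]
Rule: A leaf has 0 children.
Per-node child counts:
  node 22: 2 child(ren)
  node 5: 2 child(ren)
  node 3: 1 child(ren)
  node 1: 0 child(ren)
  node 15: 1 child(ren)
  node 10: 0 child(ren)
  node 39: 1 child(ren)
  node 38: 0 child(ren)
Matching nodes: [1, 10, 38]
Count of leaf nodes: 3


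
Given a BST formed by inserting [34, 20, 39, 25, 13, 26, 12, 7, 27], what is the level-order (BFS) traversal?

Tree insertion order: [34, 20, 39, 25, 13, 26, 12, 7, 27]
Tree (level-order array): [34, 20, 39, 13, 25, None, None, 12, None, None, 26, 7, None, None, 27]
BFS from the root, enqueuing left then right child of each popped node:
  queue [34] -> pop 34, enqueue [20, 39], visited so far: [34]
  queue [20, 39] -> pop 20, enqueue [13, 25], visited so far: [34, 20]
  queue [39, 13, 25] -> pop 39, enqueue [none], visited so far: [34, 20, 39]
  queue [13, 25] -> pop 13, enqueue [12], visited so far: [34, 20, 39, 13]
  queue [25, 12] -> pop 25, enqueue [26], visited so far: [34, 20, 39, 13, 25]
  queue [12, 26] -> pop 12, enqueue [7], visited so far: [34, 20, 39, 13, 25, 12]
  queue [26, 7] -> pop 26, enqueue [27], visited so far: [34, 20, 39, 13, 25, 12, 26]
  queue [7, 27] -> pop 7, enqueue [none], visited so far: [34, 20, 39, 13, 25, 12, 26, 7]
  queue [27] -> pop 27, enqueue [none], visited so far: [34, 20, 39, 13, 25, 12, 26, 7, 27]
Result: [34, 20, 39, 13, 25, 12, 26, 7, 27]


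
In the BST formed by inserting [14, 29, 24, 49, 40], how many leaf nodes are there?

Tree built from: [14, 29, 24, 49, 40]
Tree (level-order array): [14, None, 29, 24, 49, None, None, 40]
Rule: A leaf has 0 children.
Per-node child counts:
  node 14: 1 child(ren)
  node 29: 2 child(ren)
  node 24: 0 child(ren)
  node 49: 1 child(ren)
  node 40: 0 child(ren)
Matching nodes: [24, 40]
Count of leaf nodes: 2


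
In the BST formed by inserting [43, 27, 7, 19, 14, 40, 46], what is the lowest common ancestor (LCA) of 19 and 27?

Tree insertion order: [43, 27, 7, 19, 14, 40, 46]
Tree (level-order array): [43, 27, 46, 7, 40, None, None, None, 19, None, None, 14]
In a BST, the LCA of p=19, q=27 is the first node v on the
root-to-leaf path with p <= v <= q (go left if both < v, right if both > v).
Walk from root:
  at 43: both 19 and 27 < 43, go left
  at 27: 19 <= 27 <= 27, this is the LCA
LCA = 27


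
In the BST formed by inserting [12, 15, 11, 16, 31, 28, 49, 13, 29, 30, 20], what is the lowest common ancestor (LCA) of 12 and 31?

Tree insertion order: [12, 15, 11, 16, 31, 28, 49, 13, 29, 30, 20]
Tree (level-order array): [12, 11, 15, None, None, 13, 16, None, None, None, 31, 28, 49, 20, 29, None, None, None, None, None, 30]
In a BST, the LCA of p=12, q=31 is the first node v on the
root-to-leaf path with p <= v <= q (go left if both < v, right if both > v).
Walk from root:
  at 12: 12 <= 12 <= 31, this is the LCA
LCA = 12


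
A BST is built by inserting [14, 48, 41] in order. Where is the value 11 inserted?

Starting tree (level order): [14, None, 48, 41]
Insertion path: 14
Result: insert 11 as left child of 14
Final tree (level order): [14, 11, 48, None, None, 41]


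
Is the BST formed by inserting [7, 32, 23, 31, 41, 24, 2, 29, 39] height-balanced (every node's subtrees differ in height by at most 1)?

Tree (level-order array): [7, 2, 32, None, None, 23, 41, None, 31, 39, None, 24, None, None, None, None, 29]
Definition: a tree is height-balanced if, at every node, |h(left) - h(right)| <= 1 (empty subtree has height -1).
Bottom-up per-node check:
  node 2: h_left=-1, h_right=-1, diff=0 [OK], height=0
  node 29: h_left=-1, h_right=-1, diff=0 [OK], height=0
  node 24: h_left=-1, h_right=0, diff=1 [OK], height=1
  node 31: h_left=1, h_right=-1, diff=2 [FAIL (|1--1|=2 > 1)], height=2
  node 23: h_left=-1, h_right=2, diff=3 [FAIL (|-1-2|=3 > 1)], height=3
  node 39: h_left=-1, h_right=-1, diff=0 [OK], height=0
  node 41: h_left=0, h_right=-1, diff=1 [OK], height=1
  node 32: h_left=3, h_right=1, diff=2 [FAIL (|3-1|=2 > 1)], height=4
  node 7: h_left=0, h_right=4, diff=4 [FAIL (|0-4|=4 > 1)], height=5
Node 31 violates the condition: |1 - -1| = 2 > 1.
Result: Not balanced


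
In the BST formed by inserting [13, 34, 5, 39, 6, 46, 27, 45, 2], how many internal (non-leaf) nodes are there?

Tree built from: [13, 34, 5, 39, 6, 46, 27, 45, 2]
Tree (level-order array): [13, 5, 34, 2, 6, 27, 39, None, None, None, None, None, None, None, 46, 45]
Rule: An internal node has at least one child.
Per-node child counts:
  node 13: 2 child(ren)
  node 5: 2 child(ren)
  node 2: 0 child(ren)
  node 6: 0 child(ren)
  node 34: 2 child(ren)
  node 27: 0 child(ren)
  node 39: 1 child(ren)
  node 46: 1 child(ren)
  node 45: 0 child(ren)
Matching nodes: [13, 5, 34, 39, 46]
Count of internal (non-leaf) nodes: 5


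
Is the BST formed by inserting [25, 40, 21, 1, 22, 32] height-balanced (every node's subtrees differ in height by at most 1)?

Tree (level-order array): [25, 21, 40, 1, 22, 32]
Definition: a tree is height-balanced if, at every node, |h(left) - h(right)| <= 1 (empty subtree has height -1).
Bottom-up per-node check:
  node 1: h_left=-1, h_right=-1, diff=0 [OK], height=0
  node 22: h_left=-1, h_right=-1, diff=0 [OK], height=0
  node 21: h_left=0, h_right=0, diff=0 [OK], height=1
  node 32: h_left=-1, h_right=-1, diff=0 [OK], height=0
  node 40: h_left=0, h_right=-1, diff=1 [OK], height=1
  node 25: h_left=1, h_right=1, diff=0 [OK], height=2
All nodes satisfy the balance condition.
Result: Balanced


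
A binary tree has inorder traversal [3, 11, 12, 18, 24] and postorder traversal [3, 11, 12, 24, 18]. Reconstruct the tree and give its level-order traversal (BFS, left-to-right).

Inorder:   [3, 11, 12, 18, 24]
Postorder: [3, 11, 12, 24, 18]
Algorithm: postorder visits root last, so walk postorder right-to-left;
each value is the root of the current inorder slice — split it at that
value, recurse on the right subtree first, then the left.
Recursive splits:
  root=18; inorder splits into left=[3, 11, 12], right=[24]
  root=24; inorder splits into left=[], right=[]
  root=12; inorder splits into left=[3, 11], right=[]
  root=11; inorder splits into left=[3], right=[]
  root=3; inorder splits into left=[], right=[]
Reconstructed level-order: [18, 12, 24, 11, 3]


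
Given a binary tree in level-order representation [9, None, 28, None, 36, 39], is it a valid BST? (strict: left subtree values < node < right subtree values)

Level-order array: [9, None, 28, None, 36, 39]
Validate using subtree bounds (lo, hi): at each node, require lo < value < hi,
then recurse left with hi=value and right with lo=value.
Preorder trace (stopping at first violation):
  at node 9 with bounds (-inf, +inf): OK
  at node 28 with bounds (9, +inf): OK
  at node 36 with bounds (28, +inf): OK
  at node 39 with bounds (28, 36): VIOLATION
Node 39 violates its bound: not (28 < 39 < 36).
Result: Not a valid BST


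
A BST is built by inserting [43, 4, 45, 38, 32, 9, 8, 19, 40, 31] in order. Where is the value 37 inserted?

Starting tree (level order): [43, 4, 45, None, 38, None, None, 32, 40, 9, None, None, None, 8, 19, None, None, None, 31]
Insertion path: 43 -> 4 -> 38 -> 32
Result: insert 37 as right child of 32
Final tree (level order): [43, 4, 45, None, 38, None, None, 32, 40, 9, 37, None, None, 8, 19, None, None, None, None, None, 31]


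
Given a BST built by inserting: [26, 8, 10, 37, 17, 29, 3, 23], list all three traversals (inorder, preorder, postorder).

Tree insertion order: [26, 8, 10, 37, 17, 29, 3, 23]
Tree (level-order array): [26, 8, 37, 3, 10, 29, None, None, None, None, 17, None, None, None, 23]
Inorder (L, root, R): [3, 8, 10, 17, 23, 26, 29, 37]
Preorder (root, L, R): [26, 8, 3, 10, 17, 23, 37, 29]
Postorder (L, R, root): [3, 23, 17, 10, 8, 29, 37, 26]


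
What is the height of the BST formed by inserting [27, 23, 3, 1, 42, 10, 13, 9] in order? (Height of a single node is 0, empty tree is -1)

Insertion order: [27, 23, 3, 1, 42, 10, 13, 9]
Tree (level-order array): [27, 23, 42, 3, None, None, None, 1, 10, None, None, 9, 13]
Compute height bottom-up (empty subtree = -1):
  height(1) = 1 + max(-1, -1) = 0
  height(9) = 1 + max(-1, -1) = 0
  height(13) = 1 + max(-1, -1) = 0
  height(10) = 1 + max(0, 0) = 1
  height(3) = 1 + max(0, 1) = 2
  height(23) = 1 + max(2, -1) = 3
  height(42) = 1 + max(-1, -1) = 0
  height(27) = 1 + max(3, 0) = 4
Height = 4


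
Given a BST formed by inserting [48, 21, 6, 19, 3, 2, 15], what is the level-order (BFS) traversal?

Tree insertion order: [48, 21, 6, 19, 3, 2, 15]
Tree (level-order array): [48, 21, None, 6, None, 3, 19, 2, None, 15]
BFS from the root, enqueuing left then right child of each popped node:
  queue [48] -> pop 48, enqueue [21], visited so far: [48]
  queue [21] -> pop 21, enqueue [6], visited so far: [48, 21]
  queue [6] -> pop 6, enqueue [3, 19], visited so far: [48, 21, 6]
  queue [3, 19] -> pop 3, enqueue [2], visited so far: [48, 21, 6, 3]
  queue [19, 2] -> pop 19, enqueue [15], visited so far: [48, 21, 6, 3, 19]
  queue [2, 15] -> pop 2, enqueue [none], visited so far: [48, 21, 6, 3, 19, 2]
  queue [15] -> pop 15, enqueue [none], visited so far: [48, 21, 6, 3, 19, 2, 15]
Result: [48, 21, 6, 3, 19, 2, 15]


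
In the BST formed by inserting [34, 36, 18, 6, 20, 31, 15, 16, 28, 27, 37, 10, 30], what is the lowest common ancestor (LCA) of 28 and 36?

Tree insertion order: [34, 36, 18, 6, 20, 31, 15, 16, 28, 27, 37, 10, 30]
Tree (level-order array): [34, 18, 36, 6, 20, None, 37, None, 15, None, 31, None, None, 10, 16, 28, None, None, None, None, None, 27, 30]
In a BST, the LCA of p=28, q=36 is the first node v on the
root-to-leaf path with p <= v <= q (go left if both < v, right if both > v).
Walk from root:
  at 34: 28 <= 34 <= 36, this is the LCA
LCA = 34


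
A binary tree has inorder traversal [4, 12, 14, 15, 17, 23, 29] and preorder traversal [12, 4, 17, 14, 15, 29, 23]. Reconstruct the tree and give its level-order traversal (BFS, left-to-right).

Inorder:  [4, 12, 14, 15, 17, 23, 29]
Preorder: [12, 4, 17, 14, 15, 29, 23]
Algorithm: preorder visits root first, so consume preorder in order;
for each root, split the current inorder slice at that value into
left-subtree inorder and right-subtree inorder, then recurse.
Recursive splits:
  root=12; inorder splits into left=[4], right=[14, 15, 17, 23, 29]
  root=4; inorder splits into left=[], right=[]
  root=17; inorder splits into left=[14, 15], right=[23, 29]
  root=14; inorder splits into left=[], right=[15]
  root=15; inorder splits into left=[], right=[]
  root=29; inorder splits into left=[23], right=[]
  root=23; inorder splits into left=[], right=[]
Reconstructed level-order: [12, 4, 17, 14, 29, 15, 23]


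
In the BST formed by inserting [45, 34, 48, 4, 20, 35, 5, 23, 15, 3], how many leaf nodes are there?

Tree built from: [45, 34, 48, 4, 20, 35, 5, 23, 15, 3]
Tree (level-order array): [45, 34, 48, 4, 35, None, None, 3, 20, None, None, None, None, 5, 23, None, 15]
Rule: A leaf has 0 children.
Per-node child counts:
  node 45: 2 child(ren)
  node 34: 2 child(ren)
  node 4: 2 child(ren)
  node 3: 0 child(ren)
  node 20: 2 child(ren)
  node 5: 1 child(ren)
  node 15: 0 child(ren)
  node 23: 0 child(ren)
  node 35: 0 child(ren)
  node 48: 0 child(ren)
Matching nodes: [3, 15, 23, 35, 48]
Count of leaf nodes: 5


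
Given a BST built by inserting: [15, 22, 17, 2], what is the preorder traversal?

Tree insertion order: [15, 22, 17, 2]
Tree (level-order array): [15, 2, 22, None, None, 17]
Preorder traversal: [15, 2, 22, 17]


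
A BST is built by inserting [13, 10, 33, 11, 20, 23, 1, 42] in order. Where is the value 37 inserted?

Starting tree (level order): [13, 10, 33, 1, 11, 20, 42, None, None, None, None, None, 23]
Insertion path: 13 -> 33 -> 42
Result: insert 37 as left child of 42
Final tree (level order): [13, 10, 33, 1, 11, 20, 42, None, None, None, None, None, 23, 37]


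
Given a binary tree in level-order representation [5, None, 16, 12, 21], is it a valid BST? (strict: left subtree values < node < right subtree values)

Level-order array: [5, None, 16, 12, 21]
Validate using subtree bounds (lo, hi): at each node, require lo < value < hi,
then recurse left with hi=value and right with lo=value.
Preorder trace (stopping at first violation):
  at node 5 with bounds (-inf, +inf): OK
  at node 16 with bounds (5, +inf): OK
  at node 12 with bounds (5, 16): OK
  at node 21 with bounds (16, +inf): OK
No violation found at any node.
Result: Valid BST


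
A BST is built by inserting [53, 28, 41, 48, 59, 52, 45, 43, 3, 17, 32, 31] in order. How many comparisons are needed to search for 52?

Search path for 52: 53 -> 28 -> 41 -> 48 -> 52
Found: True
Comparisons: 5


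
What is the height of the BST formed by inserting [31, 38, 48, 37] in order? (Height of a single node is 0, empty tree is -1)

Insertion order: [31, 38, 48, 37]
Tree (level-order array): [31, None, 38, 37, 48]
Compute height bottom-up (empty subtree = -1):
  height(37) = 1 + max(-1, -1) = 0
  height(48) = 1 + max(-1, -1) = 0
  height(38) = 1 + max(0, 0) = 1
  height(31) = 1 + max(-1, 1) = 2
Height = 2


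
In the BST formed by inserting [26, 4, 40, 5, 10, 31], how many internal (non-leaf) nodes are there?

Tree built from: [26, 4, 40, 5, 10, 31]
Tree (level-order array): [26, 4, 40, None, 5, 31, None, None, 10]
Rule: An internal node has at least one child.
Per-node child counts:
  node 26: 2 child(ren)
  node 4: 1 child(ren)
  node 5: 1 child(ren)
  node 10: 0 child(ren)
  node 40: 1 child(ren)
  node 31: 0 child(ren)
Matching nodes: [26, 4, 5, 40]
Count of internal (non-leaf) nodes: 4


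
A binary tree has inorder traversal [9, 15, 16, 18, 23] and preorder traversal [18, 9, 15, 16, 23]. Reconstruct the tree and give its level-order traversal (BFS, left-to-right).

Inorder:  [9, 15, 16, 18, 23]
Preorder: [18, 9, 15, 16, 23]
Algorithm: preorder visits root first, so consume preorder in order;
for each root, split the current inorder slice at that value into
left-subtree inorder and right-subtree inorder, then recurse.
Recursive splits:
  root=18; inorder splits into left=[9, 15, 16], right=[23]
  root=9; inorder splits into left=[], right=[15, 16]
  root=15; inorder splits into left=[], right=[16]
  root=16; inorder splits into left=[], right=[]
  root=23; inorder splits into left=[], right=[]
Reconstructed level-order: [18, 9, 23, 15, 16]


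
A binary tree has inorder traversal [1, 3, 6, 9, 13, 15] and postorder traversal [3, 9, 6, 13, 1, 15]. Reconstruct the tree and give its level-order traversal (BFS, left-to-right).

Inorder:   [1, 3, 6, 9, 13, 15]
Postorder: [3, 9, 6, 13, 1, 15]
Algorithm: postorder visits root last, so walk postorder right-to-left;
each value is the root of the current inorder slice — split it at that
value, recurse on the right subtree first, then the left.
Recursive splits:
  root=15; inorder splits into left=[1, 3, 6, 9, 13], right=[]
  root=1; inorder splits into left=[], right=[3, 6, 9, 13]
  root=13; inorder splits into left=[3, 6, 9], right=[]
  root=6; inorder splits into left=[3], right=[9]
  root=9; inorder splits into left=[], right=[]
  root=3; inorder splits into left=[], right=[]
Reconstructed level-order: [15, 1, 13, 6, 3, 9]


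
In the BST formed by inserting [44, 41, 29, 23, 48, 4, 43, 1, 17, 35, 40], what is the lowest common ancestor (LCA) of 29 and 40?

Tree insertion order: [44, 41, 29, 23, 48, 4, 43, 1, 17, 35, 40]
Tree (level-order array): [44, 41, 48, 29, 43, None, None, 23, 35, None, None, 4, None, None, 40, 1, 17]
In a BST, the LCA of p=29, q=40 is the first node v on the
root-to-leaf path with p <= v <= q (go left if both < v, right if both > v).
Walk from root:
  at 44: both 29 and 40 < 44, go left
  at 41: both 29 and 40 < 41, go left
  at 29: 29 <= 29 <= 40, this is the LCA
LCA = 29


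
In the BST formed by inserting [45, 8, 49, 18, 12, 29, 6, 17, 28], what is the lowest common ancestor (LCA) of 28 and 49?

Tree insertion order: [45, 8, 49, 18, 12, 29, 6, 17, 28]
Tree (level-order array): [45, 8, 49, 6, 18, None, None, None, None, 12, 29, None, 17, 28]
In a BST, the LCA of p=28, q=49 is the first node v on the
root-to-leaf path with p <= v <= q (go left if both < v, right if both > v).
Walk from root:
  at 45: 28 <= 45 <= 49, this is the LCA
LCA = 45


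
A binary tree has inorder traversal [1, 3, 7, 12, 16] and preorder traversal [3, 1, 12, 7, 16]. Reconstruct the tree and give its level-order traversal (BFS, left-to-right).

Inorder:  [1, 3, 7, 12, 16]
Preorder: [3, 1, 12, 7, 16]
Algorithm: preorder visits root first, so consume preorder in order;
for each root, split the current inorder slice at that value into
left-subtree inorder and right-subtree inorder, then recurse.
Recursive splits:
  root=3; inorder splits into left=[1], right=[7, 12, 16]
  root=1; inorder splits into left=[], right=[]
  root=12; inorder splits into left=[7], right=[16]
  root=7; inorder splits into left=[], right=[]
  root=16; inorder splits into left=[], right=[]
Reconstructed level-order: [3, 1, 12, 7, 16]


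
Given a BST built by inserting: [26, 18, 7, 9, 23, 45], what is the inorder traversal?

Tree insertion order: [26, 18, 7, 9, 23, 45]
Tree (level-order array): [26, 18, 45, 7, 23, None, None, None, 9]
Inorder traversal: [7, 9, 18, 23, 26, 45]


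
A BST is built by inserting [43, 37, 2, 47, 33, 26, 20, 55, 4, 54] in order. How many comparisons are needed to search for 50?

Search path for 50: 43 -> 47 -> 55 -> 54
Found: False
Comparisons: 4


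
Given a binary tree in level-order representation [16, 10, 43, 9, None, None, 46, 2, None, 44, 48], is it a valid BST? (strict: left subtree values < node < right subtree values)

Level-order array: [16, 10, 43, 9, None, None, 46, 2, None, 44, 48]
Validate using subtree bounds (lo, hi): at each node, require lo < value < hi,
then recurse left with hi=value and right with lo=value.
Preorder trace (stopping at first violation):
  at node 16 with bounds (-inf, +inf): OK
  at node 10 with bounds (-inf, 16): OK
  at node 9 with bounds (-inf, 10): OK
  at node 2 with bounds (-inf, 9): OK
  at node 43 with bounds (16, +inf): OK
  at node 46 with bounds (43, +inf): OK
  at node 44 with bounds (43, 46): OK
  at node 48 with bounds (46, +inf): OK
No violation found at any node.
Result: Valid BST


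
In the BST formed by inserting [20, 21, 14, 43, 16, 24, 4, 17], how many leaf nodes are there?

Tree built from: [20, 21, 14, 43, 16, 24, 4, 17]
Tree (level-order array): [20, 14, 21, 4, 16, None, 43, None, None, None, 17, 24]
Rule: A leaf has 0 children.
Per-node child counts:
  node 20: 2 child(ren)
  node 14: 2 child(ren)
  node 4: 0 child(ren)
  node 16: 1 child(ren)
  node 17: 0 child(ren)
  node 21: 1 child(ren)
  node 43: 1 child(ren)
  node 24: 0 child(ren)
Matching nodes: [4, 17, 24]
Count of leaf nodes: 3


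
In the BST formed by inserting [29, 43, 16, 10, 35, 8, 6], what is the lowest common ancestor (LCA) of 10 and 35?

Tree insertion order: [29, 43, 16, 10, 35, 8, 6]
Tree (level-order array): [29, 16, 43, 10, None, 35, None, 8, None, None, None, 6]
In a BST, the LCA of p=10, q=35 is the first node v on the
root-to-leaf path with p <= v <= q (go left if both < v, right if both > v).
Walk from root:
  at 29: 10 <= 29 <= 35, this is the LCA
LCA = 29


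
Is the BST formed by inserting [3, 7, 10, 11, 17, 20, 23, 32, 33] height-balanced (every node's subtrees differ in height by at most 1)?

Tree (level-order array): [3, None, 7, None, 10, None, 11, None, 17, None, 20, None, 23, None, 32, None, 33]
Definition: a tree is height-balanced if, at every node, |h(left) - h(right)| <= 1 (empty subtree has height -1).
Bottom-up per-node check:
  node 33: h_left=-1, h_right=-1, diff=0 [OK], height=0
  node 32: h_left=-1, h_right=0, diff=1 [OK], height=1
  node 23: h_left=-1, h_right=1, diff=2 [FAIL (|-1-1|=2 > 1)], height=2
  node 20: h_left=-1, h_right=2, diff=3 [FAIL (|-1-2|=3 > 1)], height=3
  node 17: h_left=-1, h_right=3, diff=4 [FAIL (|-1-3|=4 > 1)], height=4
  node 11: h_left=-1, h_right=4, diff=5 [FAIL (|-1-4|=5 > 1)], height=5
  node 10: h_left=-1, h_right=5, diff=6 [FAIL (|-1-5|=6 > 1)], height=6
  node 7: h_left=-1, h_right=6, diff=7 [FAIL (|-1-6|=7 > 1)], height=7
  node 3: h_left=-1, h_right=7, diff=8 [FAIL (|-1-7|=8 > 1)], height=8
Node 23 violates the condition: |-1 - 1| = 2 > 1.
Result: Not balanced


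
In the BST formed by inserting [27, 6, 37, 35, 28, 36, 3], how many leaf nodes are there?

Tree built from: [27, 6, 37, 35, 28, 36, 3]
Tree (level-order array): [27, 6, 37, 3, None, 35, None, None, None, 28, 36]
Rule: A leaf has 0 children.
Per-node child counts:
  node 27: 2 child(ren)
  node 6: 1 child(ren)
  node 3: 0 child(ren)
  node 37: 1 child(ren)
  node 35: 2 child(ren)
  node 28: 0 child(ren)
  node 36: 0 child(ren)
Matching nodes: [3, 28, 36]
Count of leaf nodes: 3


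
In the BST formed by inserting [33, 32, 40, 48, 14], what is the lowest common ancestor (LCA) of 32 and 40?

Tree insertion order: [33, 32, 40, 48, 14]
Tree (level-order array): [33, 32, 40, 14, None, None, 48]
In a BST, the LCA of p=32, q=40 is the first node v on the
root-to-leaf path with p <= v <= q (go left if both < v, right if both > v).
Walk from root:
  at 33: 32 <= 33 <= 40, this is the LCA
LCA = 33


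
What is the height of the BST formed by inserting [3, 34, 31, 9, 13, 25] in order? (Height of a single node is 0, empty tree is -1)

Insertion order: [3, 34, 31, 9, 13, 25]
Tree (level-order array): [3, None, 34, 31, None, 9, None, None, 13, None, 25]
Compute height bottom-up (empty subtree = -1):
  height(25) = 1 + max(-1, -1) = 0
  height(13) = 1 + max(-1, 0) = 1
  height(9) = 1 + max(-1, 1) = 2
  height(31) = 1 + max(2, -1) = 3
  height(34) = 1 + max(3, -1) = 4
  height(3) = 1 + max(-1, 4) = 5
Height = 5


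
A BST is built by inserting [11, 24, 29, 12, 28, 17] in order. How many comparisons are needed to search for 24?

Search path for 24: 11 -> 24
Found: True
Comparisons: 2


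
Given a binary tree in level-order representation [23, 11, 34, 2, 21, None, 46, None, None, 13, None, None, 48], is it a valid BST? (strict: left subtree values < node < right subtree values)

Level-order array: [23, 11, 34, 2, 21, None, 46, None, None, 13, None, None, 48]
Validate using subtree bounds (lo, hi): at each node, require lo < value < hi,
then recurse left with hi=value and right with lo=value.
Preorder trace (stopping at first violation):
  at node 23 with bounds (-inf, +inf): OK
  at node 11 with bounds (-inf, 23): OK
  at node 2 with bounds (-inf, 11): OK
  at node 21 with bounds (11, 23): OK
  at node 13 with bounds (11, 21): OK
  at node 34 with bounds (23, +inf): OK
  at node 46 with bounds (34, +inf): OK
  at node 48 with bounds (46, +inf): OK
No violation found at any node.
Result: Valid BST


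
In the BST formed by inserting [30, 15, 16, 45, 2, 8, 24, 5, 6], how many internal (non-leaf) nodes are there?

Tree built from: [30, 15, 16, 45, 2, 8, 24, 5, 6]
Tree (level-order array): [30, 15, 45, 2, 16, None, None, None, 8, None, 24, 5, None, None, None, None, 6]
Rule: An internal node has at least one child.
Per-node child counts:
  node 30: 2 child(ren)
  node 15: 2 child(ren)
  node 2: 1 child(ren)
  node 8: 1 child(ren)
  node 5: 1 child(ren)
  node 6: 0 child(ren)
  node 16: 1 child(ren)
  node 24: 0 child(ren)
  node 45: 0 child(ren)
Matching nodes: [30, 15, 2, 8, 5, 16]
Count of internal (non-leaf) nodes: 6


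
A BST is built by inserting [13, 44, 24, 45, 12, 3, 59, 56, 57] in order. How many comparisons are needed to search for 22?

Search path for 22: 13 -> 44 -> 24
Found: False
Comparisons: 3


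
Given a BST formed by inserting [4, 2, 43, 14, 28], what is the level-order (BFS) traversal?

Tree insertion order: [4, 2, 43, 14, 28]
Tree (level-order array): [4, 2, 43, None, None, 14, None, None, 28]
BFS from the root, enqueuing left then right child of each popped node:
  queue [4] -> pop 4, enqueue [2, 43], visited so far: [4]
  queue [2, 43] -> pop 2, enqueue [none], visited so far: [4, 2]
  queue [43] -> pop 43, enqueue [14], visited so far: [4, 2, 43]
  queue [14] -> pop 14, enqueue [28], visited so far: [4, 2, 43, 14]
  queue [28] -> pop 28, enqueue [none], visited so far: [4, 2, 43, 14, 28]
Result: [4, 2, 43, 14, 28]


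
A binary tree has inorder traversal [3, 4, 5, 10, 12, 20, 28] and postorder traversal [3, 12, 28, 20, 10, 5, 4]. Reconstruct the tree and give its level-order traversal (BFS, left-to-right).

Inorder:   [3, 4, 5, 10, 12, 20, 28]
Postorder: [3, 12, 28, 20, 10, 5, 4]
Algorithm: postorder visits root last, so walk postorder right-to-left;
each value is the root of the current inorder slice — split it at that
value, recurse on the right subtree first, then the left.
Recursive splits:
  root=4; inorder splits into left=[3], right=[5, 10, 12, 20, 28]
  root=5; inorder splits into left=[], right=[10, 12, 20, 28]
  root=10; inorder splits into left=[], right=[12, 20, 28]
  root=20; inorder splits into left=[12], right=[28]
  root=28; inorder splits into left=[], right=[]
  root=12; inorder splits into left=[], right=[]
  root=3; inorder splits into left=[], right=[]
Reconstructed level-order: [4, 3, 5, 10, 20, 12, 28]


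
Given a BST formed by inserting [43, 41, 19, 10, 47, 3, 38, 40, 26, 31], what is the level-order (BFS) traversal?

Tree insertion order: [43, 41, 19, 10, 47, 3, 38, 40, 26, 31]
Tree (level-order array): [43, 41, 47, 19, None, None, None, 10, 38, 3, None, 26, 40, None, None, None, 31]
BFS from the root, enqueuing left then right child of each popped node:
  queue [43] -> pop 43, enqueue [41, 47], visited so far: [43]
  queue [41, 47] -> pop 41, enqueue [19], visited so far: [43, 41]
  queue [47, 19] -> pop 47, enqueue [none], visited so far: [43, 41, 47]
  queue [19] -> pop 19, enqueue [10, 38], visited so far: [43, 41, 47, 19]
  queue [10, 38] -> pop 10, enqueue [3], visited so far: [43, 41, 47, 19, 10]
  queue [38, 3] -> pop 38, enqueue [26, 40], visited so far: [43, 41, 47, 19, 10, 38]
  queue [3, 26, 40] -> pop 3, enqueue [none], visited so far: [43, 41, 47, 19, 10, 38, 3]
  queue [26, 40] -> pop 26, enqueue [31], visited so far: [43, 41, 47, 19, 10, 38, 3, 26]
  queue [40, 31] -> pop 40, enqueue [none], visited so far: [43, 41, 47, 19, 10, 38, 3, 26, 40]
  queue [31] -> pop 31, enqueue [none], visited so far: [43, 41, 47, 19, 10, 38, 3, 26, 40, 31]
Result: [43, 41, 47, 19, 10, 38, 3, 26, 40, 31]


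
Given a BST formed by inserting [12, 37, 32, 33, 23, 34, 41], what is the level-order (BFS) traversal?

Tree insertion order: [12, 37, 32, 33, 23, 34, 41]
Tree (level-order array): [12, None, 37, 32, 41, 23, 33, None, None, None, None, None, 34]
BFS from the root, enqueuing left then right child of each popped node:
  queue [12] -> pop 12, enqueue [37], visited so far: [12]
  queue [37] -> pop 37, enqueue [32, 41], visited so far: [12, 37]
  queue [32, 41] -> pop 32, enqueue [23, 33], visited so far: [12, 37, 32]
  queue [41, 23, 33] -> pop 41, enqueue [none], visited so far: [12, 37, 32, 41]
  queue [23, 33] -> pop 23, enqueue [none], visited so far: [12, 37, 32, 41, 23]
  queue [33] -> pop 33, enqueue [34], visited so far: [12, 37, 32, 41, 23, 33]
  queue [34] -> pop 34, enqueue [none], visited so far: [12, 37, 32, 41, 23, 33, 34]
Result: [12, 37, 32, 41, 23, 33, 34]
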